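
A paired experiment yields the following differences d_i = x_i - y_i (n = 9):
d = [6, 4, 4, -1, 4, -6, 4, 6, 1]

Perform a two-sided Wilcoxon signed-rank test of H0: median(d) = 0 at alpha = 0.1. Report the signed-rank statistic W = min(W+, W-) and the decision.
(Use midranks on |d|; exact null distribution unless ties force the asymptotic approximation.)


Step 1: Drop any zero differences (none here) and take |d_i|.
|d| = [6, 4, 4, 1, 4, 6, 4, 6, 1]
Step 2: Midrank |d_i| (ties get averaged ranks).
ranks: |6|->8, |4|->4.5, |4|->4.5, |1|->1.5, |4|->4.5, |6|->8, |4|->4.5, |6|->8, |1|->1.5
Step 3: Attach original signs; sum ranks with positive sign and with negative sign.
W+ = 8 + 4.5 + 4.5 + 4.5 + 4.5 + 8 + 1.5 = 35.5
W- = 1.5 + 8 = 9.5
(Check: W+ + W- = 45 should equal n(n+1)/2 = 45.)
Step 4: Test statistic W = min(W+, W-) = 9.5.
Step 5: Ties in |d|, so use the tie-corrected normal approximation.
        E[W] = n(n+1)/4 = 9*10/4 = 22.5.
        Tie groups: |d|=1 (t=2), |d|=4 (t=4), |d|=6 (t=3); sum(t^3 - t) = 90.
        Var[W] = n(n+1)(2n+1)/24 - sum(t^3-t)/48 = 1710/24 - 90/48 = 69.375.
        z = (W - E[W]) / sqrt(Var[W]) = (9.5 - 22.5) / 8.3292 = -1.5608.
        Two-sided p = 2*Phi(z) = 0.118576.
Step 6: alpha = 0.1. fail to reject H0.

W+ = 35.5, W- = 9.5, W = min = 9.5, p = 0.118576, fail to reject H0.


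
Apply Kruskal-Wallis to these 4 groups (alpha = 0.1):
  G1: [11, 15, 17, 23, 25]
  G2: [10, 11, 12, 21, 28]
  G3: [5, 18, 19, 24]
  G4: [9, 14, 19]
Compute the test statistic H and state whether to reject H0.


Step 1: Combine all N = 17 observations and assign midranks.
sorted (value, group, rank): (5,G3,1), (9,G4,2), (10,G2,3), (11,G1,4.5), (11,G2,4.5), (12,G2,6), (14,G4,7), (15,G1,8), (17,G1,9), (18,G3,10), (19,G3,11.5), (19,G4,11.5), (21,G2,13), (23,G1,14), (24,G3,15), (25,G1,16), (28,G2,17)
Step 2: Sum ranks within each group.
R_1 = 51.5 (n_1 = 5)
R_2 = 43.5 (n_2 = 5)
R_3 = 37.5 (n_3 = 4)
R_4 = 20.5 (n_4 = 3)
Step 3: H = 12/(N(N+1)) * sum(R_i^2/n_i) - 3(N+1)
     = 12/(17*18) * (51.5^2/5 + 43.5^2/5 + 37.5^2/4 + 20.5^2/3) - 3*18
     = 0.039216 * 1400.55 - 54
     = 0.923366.
Step 4: Ties present; correction factor C = 1 - 12/(17^3 - 17) = 0.997549. Corrected H = 0.923366 / 0.997549 = 0.925635.
Step 5: Under H0, H ~ chi^2(3); p-value = 0.819238.
Step 6: alpha = 0.1. fail to reject H0.

H = 0.9256, df = 3, p = 0.819238, fail to reject H0.


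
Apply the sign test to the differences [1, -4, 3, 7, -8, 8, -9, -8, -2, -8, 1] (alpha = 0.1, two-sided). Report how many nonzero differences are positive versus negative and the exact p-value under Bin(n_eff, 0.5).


Step 1: Discard zero differences. Original n = 11; n_eff = number of nonzero differences = 11.
Nonzero differences (with sign): +1, -4, +3, +7, -8, +8, -9, -8, -2, -8, +1
Step 2: Count signs: positive = 5, negative = 6.
Step 3: Under H0: P(positive) = 0.5, so the number of positives S ~ Bin(11, 0.5).
Step 4: Two-sided exact p-value = sum of Bin(11,0.5) probabilities at or below the observed probability = 1.000000.
Step 5: alpha = 0.1. fail to reject H0.

n_eff = 11, pos = 5, neg = 6, p = 1.000000, fail to reject H0.


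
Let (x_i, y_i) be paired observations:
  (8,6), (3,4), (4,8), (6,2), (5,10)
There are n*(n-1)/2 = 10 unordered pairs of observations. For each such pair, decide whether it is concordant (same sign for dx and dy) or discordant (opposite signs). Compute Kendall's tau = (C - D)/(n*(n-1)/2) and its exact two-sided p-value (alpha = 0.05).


Step 1: Enumerate the 10 unordered pairs (i,j) with i<j and classify each by sign(x_j-x_i) * sign(y_j-y_i).
  (1,2):dx=-5,dy=-2->C; (1,3):dx=-4,dy=+2->D; (1,4):dx=-2,dy=-4->C; (1,5):dx=-3,dy=+4->D
  (2,3):dx=+1,dy=+4->C; (2,4):dx=+3,dy=-2->D; (2,5):dx=+2,dy=+6->C; (3,4):dx=+2,dy=-6->D
  (3,5):dx=+1,dy=+2->C; (4,5):dx=-1,dy=+8->D
Step 2: C = 5, D = 5, total pairs = 10.
Step 3: tau = (C - D)/(n(n-1)/2) = (5 - 5)/10 = 0.000000.
Step 4: Exact two-sided p-value (enumerate n! = 120 permutations of y under H0): p = 1.000000.
Step 5: alpha = 0.05. fail to reject H0.

tau_b = 0.0000 (C=5, D=5), p = 1.000000, fail to reject H0.


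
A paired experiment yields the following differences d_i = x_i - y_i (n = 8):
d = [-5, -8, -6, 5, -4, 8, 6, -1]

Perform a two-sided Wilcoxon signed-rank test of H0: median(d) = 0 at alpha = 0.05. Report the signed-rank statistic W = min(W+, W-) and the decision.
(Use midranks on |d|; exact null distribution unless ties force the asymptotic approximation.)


Step 1: Drop any zero differences (none here) and take |d_i|.
|d| = [5, 8, 6, 5, 4, 8, 6, 1]
Step 2: Midrank |d_i| (ties get averaged ranks).
ranks: |5|->3.5, |8|->7.5, |6|->5.5, |5|->3.5, |4|->2, |8|->7.5, |6|->5.5, |1|->1
Step 3: Attach original signs; sum ranks with positive sign and with negative sign.
W+ = 3.5 + 7.5 + 5.5 = 16.5
W- = 3.5 + 7.5 + 5.5 + 2 + 1 = 19.5
(Check: W+ + W- = 36 should equal n(n+1)/2 = 36.)
Step 4: Test statistic W = min(W+, W-) = 16.5.
Step 5: Ties in |d|, so use the tie-corrected normal approximation.
        E[W] = n(n+1)/4 = 8*9/4 = 18.
        Tie groups: |d|=5 (t=2), |d|=6 (t=2), |d|=8 (t=2); sum(t^3 - t) = 18.
        Var[W] = n(n+1)(2n+1)/24 - sum(t^3-t)/48 = 1224/24 - 18/48 = 50.625.
        z = (W - E[W]) / sqrt(Var[W]) = (16.5 - 18) / 7.1151 = -0.2108.
        Two-sided p = 2*Phi(z) = 0.833029.
Step 6: alpha = 0.05. fail to reject H0.

W+ = 16.5, W- = 19.5, W = min = 16.5, p = 0.833029, fail to reject H0.


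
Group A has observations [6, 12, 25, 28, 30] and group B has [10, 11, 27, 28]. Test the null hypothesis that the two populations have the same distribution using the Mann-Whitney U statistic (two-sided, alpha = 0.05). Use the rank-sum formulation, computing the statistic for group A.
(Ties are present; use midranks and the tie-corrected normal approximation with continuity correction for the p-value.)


Step 1: Combine and sort all 9 observations; assign midranks.
sorted (value, group): (6,X), (10,Y), (11,Y), (12,X), (25,X), (27,Y), (28,X), (28,Y), (30,X)
ranks: 6->1, 10->2, 11->3, 12->4, 25->5, 27->6, 28->7.5, 28->7.5, 30->9
Step 2: Rank sum for X: R1 = 1 + 4 + 5 + 7.5 + 9 = 26.5.
Step 3: U_X = R1 - n1(n1+1)/2 = 26.5 - 5*6/2 = 26.5 - 15 = 11.5.
       U_Y = n1*n2 - U_X = 20 - 11.5 = 8.5.
Step 4: Ties are present, so use the tie-corrected normal approximation (with continuity correction) for the p-value.
Step 5: p-value = 0.805701; compare to alpha = 0.05. fail to reject H0.

U_X = 11.5, p = 0.805701, fail to reject H0 at alpha = 0.05.


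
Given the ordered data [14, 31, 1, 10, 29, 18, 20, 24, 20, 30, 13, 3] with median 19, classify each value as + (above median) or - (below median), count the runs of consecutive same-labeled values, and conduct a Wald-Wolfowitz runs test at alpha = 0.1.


Step 1: Compute median = 19; label A = above, B = below.
Labels in order: BABBABAAAABB  (n_A = 6, n_B = 6)
Step 2: Count runs R = 7.
Step 3: Under H0 (random ordering), E[R] = 2*n_A*n_B/(n_A+n_B) + 1 = 2*6*6/12 + 1 = 7.0000.
        Var[R] = 2*n_A*n_B*(2*n_A*n_B - n_A - n_B) / ((n_A+n_B)^2 * (n_A+n_B-1)) = 4320/1584 = 2.7273.
        SD[R] = 1.6514.
Step 4: R = E[R], so z = 0 with no continuity correction.
Step 5: Two-sided p-value via normal approximation = 2*(1 - Phi(|z|)) = 1.000000.
Step 6: alpha = 0.1. fail to reject H0.

R = 7, z = 0.0000, p = 1.000000, fail to reject H0.


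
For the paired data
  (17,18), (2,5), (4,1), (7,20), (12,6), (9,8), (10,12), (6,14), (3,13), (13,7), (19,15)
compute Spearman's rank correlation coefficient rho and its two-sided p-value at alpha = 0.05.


Step 1: Rank x and y separately (midranks; no ties here).
rank(x): 17->10, 2->1, 4->3, 7->5, 12->8, 9->6, 10->7, 6->4, 3->2, 13->9, 19->11
rank(y): 18->10, 5->2, 1->1, 20->11, 6->3, 8->5, 12->6, 14->8, 13->7, 7->4, 15->9
Step 2: d_i = R_x(i) - R_y(i); compute d_i^2.
  (10-10)^2=0, (1-2)^2=1, (3-1)^2=4, (5-11)^2=36, (8-3)^2=25, (6-5)^2=1, (7-6)^2=1, (4-8)^2=16, (2-7)^2=25, (9-4)^2=25, (11-9)^2=4
sum(d^2) = 138.
Step 3: rho = 1 - 6*138 / (11*(11^2 - 1)) = 1 - 828/1320 = 0.372727.
Step 4: Under H0, t = rho * sqrt((n-2)/(1-rho^2)) = 1.2050 ~ t(9).
Step 5: Two-sided p-value from the t-distribution with 9 df = 0.258926.
Step 6: alpha = 0.05. fail to reject H0.

rho = 0.3727, p = 0.258926, fail to reject H0 at alpha = 0.05.


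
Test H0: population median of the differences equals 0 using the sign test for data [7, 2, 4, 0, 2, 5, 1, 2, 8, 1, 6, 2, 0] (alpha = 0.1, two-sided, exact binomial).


Step 1: Discard zero differences. Original n = 13; n_eff = number of nonzero differences = 11.
Nonzero differences (with sign): +7, +2, +4, +2, +5, +1, +2, +8, +1, +6, +2
Step 2: Count signs: positive = 11, negative = 0.
Step 3: Under H0: P(positive) = 0.5, so the number of positives S ~ Bin(11, 0.5).
Step 4: Two-sided exact p-value = sum of Bin(11,0.5) probabilities at or below the observed probability = 0.000977.
Step 5: alpha = 0.1. reject H0.

n_eff = 11, pos = 11, neg = 0, p = 0.000977, reject H0.


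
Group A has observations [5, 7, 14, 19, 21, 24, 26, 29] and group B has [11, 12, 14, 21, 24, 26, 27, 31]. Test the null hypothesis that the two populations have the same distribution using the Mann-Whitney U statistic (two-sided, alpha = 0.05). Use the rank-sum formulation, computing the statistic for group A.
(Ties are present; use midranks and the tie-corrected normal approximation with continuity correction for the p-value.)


Step 1: Combine and sort all 16 observations; assign midranks.
sorted (value, group): (5,X), (7,X), (11,Y), (12,Y), (14,X), (14,Y), (19,X), (21,X), (21,Y), (24,X), (24,Y), (26,X), (26,Y), (27,Y), (29,X), (31,Y)
ranks: 5->1, 7->2, 11->3, 12->4, 14->5.5, 14->5.5, 19->7, 21->8.5, 21->8.5, 24->10.5, 24->10.5, 26->12.5, 26->12.5, 27->14, 29->15, 31->16
Step 2: Rank sum for X: R1 = 1 + 2 + 5.5 + 7 + 8.5 + 10.5 + 12.5 + 15 = 62.
Step 3: U_X = R1 - n1(n1+1)/2 = 62 - 8*9/2 = 62 - 36 = 26.
       U_Y = n1*n2 - U_X = 64 - 26 = 38.
Step 4: Ties are present, so use the tie-corrected normal approximation (with continuity correction) for the p-value.
Step 5: p-value = 0.562372; compare to alpha = 0.05. fail to reject H0.

U_X = 26, p = 0.562372, fail to reject H0 at alpha = 0.05.


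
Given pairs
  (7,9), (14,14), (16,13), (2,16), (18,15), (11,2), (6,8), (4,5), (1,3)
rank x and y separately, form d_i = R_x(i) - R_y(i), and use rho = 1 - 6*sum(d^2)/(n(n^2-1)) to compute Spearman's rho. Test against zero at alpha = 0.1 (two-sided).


Step 1: Rank x and y separately (midranks; no ties here).
rank(x): 7->5, 14->7, 16->8, 2->2, 18->9, 11->6, 6->4, 4->3, 1->1
rank(y): 9->5, 14->7, 13->6, 16->9, 15->8, 2->1, 8->4, 5->3, 3->2
Step 2: d_i = R_x(i) - R_y(i); compute d_i^2.
  (5-5)^2=0, (7-7)^2=0, (8-6)^2=4, (2-9)^2=49, (9-8)^2=1, (6-1)^2=25, (4-4)^2=0, (3-3)^2=0, (1-2)^2=1
sum(d^2) = 80.
Step 3: rho = 1 - 6*80 / (9*(9^2 - 1)) = 1 - 480/720 = 0.333333.
Step 4: Under H0, t = rho * sqrt((n-2)/(1-rho^2)) = 0.9354 ~ t(7).
Step 5: Two-sided p-value from the t-distribution with 7 df = 0.380713.
Step 6: alpha = 0.1. fail to reject H0.

rho = 0.3333, p = 0.380713, fail to reject H0 at alpha = 0.1.


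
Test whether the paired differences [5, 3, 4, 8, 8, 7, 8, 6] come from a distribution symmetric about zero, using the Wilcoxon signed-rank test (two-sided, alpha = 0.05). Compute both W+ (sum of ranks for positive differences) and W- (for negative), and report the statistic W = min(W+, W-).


Step 1: Drop any zero differences (none here) and take |d_i|.
|d| = [5, 3, 4, 8, 8, 7, 8, 6]
Step 2: Midrank |d_i| (ties get averaged ranks).
ranks: |5|->3, |3|->1, |4|->2, |8|->7, |8|->7, |7|->5, |8|->7, |6|->4
Step 3: Attach original signs; sum ranks with positive sign and with negative sign.
W+ = 3 + 1 + 2 + 7 + 7 + 5 + 7 + 4 = 36
W- = 0 = 0
(Check: W+ + W- = 36 should equal n(n+1)/2 = 36.)
Step 4: Test statistic W = min(W+, W-) = 0.
Step 5: Ties in |d|, so use the tie-corrected normal approximation.
        E[W] = n(n+1)/4 = 8*9/4 = 18.
        Tie groups: |d|=8 (t=3); sum(t^3 - t) = 24.
        Var[W] = n(n+1)(2n+1)/24 - sum(t^3-t)/48 = 1224/24 - 24/48 = 50.5.
        z = (W - E[W]) / sqrt(Var[W]) = (0 - 18) / 7.1063 = -2.5330.
        Two-sided p = 2*Phi(z) = 0.011311.
Step 6: alpha = 0.05. reject H0.

W+ = 36, W- = 0, W = min = 0, p = 0.011311, reject H0.


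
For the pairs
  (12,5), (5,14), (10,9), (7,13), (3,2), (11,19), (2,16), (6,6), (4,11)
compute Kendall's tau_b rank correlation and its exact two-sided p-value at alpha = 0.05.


Step 1: Enumerate the 36 unordered pairs (i,j) with i<j and classify each by sign(x_j-x_i) * sign(y_j-y_i).
  (1,2):dx=-7,dy=+9->D; (1,3):dx=-2,dy=+4->D; (1,4):dx=-5,dy=+8->D; (1,5):dx=-9,dy=-3->C
  (1,6):dx=-1,dy=+14->D; (1,7):dx=-10,dy=+11->D; (1,8):dx=-6,dy=+1->D; (1,9):dx=-8,dy=+6->D
  (2,3):dx=+5,dy=-5->D; (2,4):dx=+2,dy=-1->D; (2,5):dx=-2,dy=-12->C; (2,6):dx=+6,dy=+5->C
  (2,7):dx=-3,dy=+2->D; (2,8):dx=+1,dy=-8->D; (2,9):dx=-1,dy=-3->C; (3,4):dx=-3,dy=+4->D
  (3,5):dx=-7,dy=-7->C; (3,6):dx=+1,dy=+10->C; (3,7):dx=-8,dy=+7->D; (3,8):dx=-4,dy=-3->C
  (3,9):dx=-6,dy=+2->D; (4,5):dx=-4,dy=-11->C; (4,6):dx=+4,dy=+6->C; (4,7):dx=-5,dy=+3->D
  (4,8):dx=-1,dy=-7->C; (4,9):dx=-3,dy=-2->C; (5,6):dx=+8,dy=+17->C; (5,7):dx=-1,dy=+14->D
  (5,8):dx=+3,dy=+4->C; (5,9):dx=+1,dy=+9->C; (6,7):dx=-9,dy=-3->C; (6,8):dx=-5,dy=-13->C
  (6,9):dx=-7,dy=-8->C; (7,8):dx=+4,dy=-10->D; (7,9):dx=+2,dy=-5->D; (8,9):dx=-2,dy=+5->D
Step 2: C = 17, D = 19, total pairs = 36.
Step 3: tau = (C - D)/(n(n-1)/2) = (17 - 19)/36 = -0.055556.
Step 4: Exact two-sided p-value (enumerate n! = 362880 permutations of y under H0): p = 0.919455.
Step 5: alpha = 0.05. fail to reject H0.

tau_b = -0.0556 (C=17, D=19), p = 0.919455, fail to reject H0.


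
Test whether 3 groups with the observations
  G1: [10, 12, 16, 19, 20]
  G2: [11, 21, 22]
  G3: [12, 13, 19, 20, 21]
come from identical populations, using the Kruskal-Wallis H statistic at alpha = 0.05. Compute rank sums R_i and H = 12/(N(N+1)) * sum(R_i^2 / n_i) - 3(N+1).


Step 1: Combine all N = 13 observations and assign midranks.
sorted (value, group, rank): (10,G1,1), (11,G2,2), (12,G1,3.5), (12,G3,3.5), (13,G3,5), (16,G1,6), (19,G1,7.5), (19,G3,7.5), (20,G1,9.5), (20,G3,9.5), (21,G2,11.5), (21,G3,11.5), (22,G2,13)
Step 2: Sum ranks within each group.
R_1 = 27.5 (n_1 = 5)
R_2 = 26.5 (n_2 = 3)
R_3 = 37 (n_3 = 5)
Step 3: H = 12/(N(N+1)) * sum(R_i^2/n_i) - 3(N+1)
     = 12/(13*14) * (27.5^2/5 + 26.5^2/3 + 37^2/5) - 3*14
     = 0.065934 * 659.133 - 42
     = 1.459341.
Step 4: Ties present; correction factor C = 1 - 24/(13^3 - 13) = 0.989011. Corrected H = 1.459341 / 0.989011 = 1.475556.
Step 5: Under H0, H ~ chi^2(2); p-value = 0.478175.
Step 6: alpha = 0.05. fail to reject H0.

H = 1.4756, df = 2, p = 0.478175, fail to reject H0.


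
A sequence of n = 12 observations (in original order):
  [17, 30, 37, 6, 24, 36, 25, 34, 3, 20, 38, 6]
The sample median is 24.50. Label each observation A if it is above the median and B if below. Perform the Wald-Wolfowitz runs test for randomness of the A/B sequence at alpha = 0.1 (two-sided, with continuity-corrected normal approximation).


Step 1: Compute median = 24.50; label A = above, B = below.
Labels in order: BAABBAAABBAB  (n_A = 6, n_B = 6)
Step 2: Count runs R = 7.
Step 3: Under H0 (random ordering), E[R] = 2*n_A*n_B/(n_A+n_B) + 1 = 2*6*6/12 + 1 = 7.0000.
        Var[R] = 2*n_A*n_B*(2*n_A*n_B - n_A - n_B) / ((n_A+n_B)^2 * (n_A+n_B-1)) = 4320/1584 = 2.7273.
        SD[R] = 1.6514.
Step 4: R = E[R], so z = 0 with no continuity correction.
Step 5: Two-sided p-value via normal approximation = 2*(1 - Phi(|z|)) = 1.000000.
Step 6: alpha = 0.1. fail to reject H0.

R = 7, z = 0.0000, p = 1.000000, fail to reject H0.


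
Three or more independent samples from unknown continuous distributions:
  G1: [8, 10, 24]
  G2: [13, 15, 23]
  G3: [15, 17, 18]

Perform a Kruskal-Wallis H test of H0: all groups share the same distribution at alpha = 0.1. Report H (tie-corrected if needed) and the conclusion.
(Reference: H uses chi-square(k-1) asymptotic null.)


Step 1: Combine all N = 9 observations and assign midranks.
sorted (value, group, rank): (8,G1,1), (10,G1,2), (13,G2,3), (15,G2,4.5), (15,G3,4.5), (17,G3,6), (18,G3,7), (23,G2,8), (24,G1,9)
Step 2: Sum ranks within each group.
R_1 = 12 (n_1 = 3)
R_2 = 15.5 (n_2 = 3)
R_3 = 17.5 (n_3 = 3)
Step 3: H = 12/(N(N+1)) * sum(R_i^2/n_i) - 3(N+1)
     = 12/(9*10) * (12^2/3 + 15.5^2/3 + 17.5^2/3) - 3*10
     = 0.133333 * 230.167 - 30
     = 0.688889.
Step 4: Ties present; correction factor C = 1 - 6/(9^3 - 9) = 0.991667. Corrected H = 0.688889 / 0.991667 = 0.694678.
Step 5: Under H0, H ~ chi^2(2); p-value = 0.706566.
Step 6: alpha = 0.1. fail to reject H0.

H = 0.6947, df = 2, p = 0.706566, fail to reject H0.


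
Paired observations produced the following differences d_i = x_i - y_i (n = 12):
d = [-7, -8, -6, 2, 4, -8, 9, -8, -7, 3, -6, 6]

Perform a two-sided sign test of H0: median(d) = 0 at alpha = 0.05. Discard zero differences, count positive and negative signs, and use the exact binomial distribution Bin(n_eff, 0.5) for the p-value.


Step 1: Discard zero differences. Original n = 12; n_eff = number of nonzero differences = 12.
Nonzero differences (with sign): -7, -8, -6, +2, +4, -8, +9, -8, -7, +3, -6, +6
Step 2: Count signs: positive = 5, negative = 7.
Step 3: Under H0: P(positive) = 0.5, so the number of positives S ~ Bin(12, 0.5).
Step 4: Two-sided exact p-value = sum of Bin(12,0.5) probabilities at or below the observed probability = 0.774414.
Step 5: alpha = 0.05. fail to reject H0.

n_eff = 12, pos = 5, neg = 7, p = 0.774414, fail to reject H0.


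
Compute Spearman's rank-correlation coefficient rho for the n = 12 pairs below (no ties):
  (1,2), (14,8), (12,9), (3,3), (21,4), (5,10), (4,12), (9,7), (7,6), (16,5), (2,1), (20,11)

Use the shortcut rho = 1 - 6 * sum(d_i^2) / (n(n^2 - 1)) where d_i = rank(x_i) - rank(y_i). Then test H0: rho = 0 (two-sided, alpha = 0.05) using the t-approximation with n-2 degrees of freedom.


Step 1: Rank x and y separately (midranks; no ties here).
rank(x): 1->1, 14->9, 12->8, 3->3, 21->12, 5->5, 4->4, 9->7, 7->6, 16->10, 2->2, 20->11
rank(y): 2->2, 8->8, 9->9, 3->3, 4->4, 10->10, 12->12, 7->7, 6->6, 5->5, 1->1, 11->11
Step 2: d_i = R_x(i) - R_y(i); compute d_i^2.
  (1-2)^2=1, (9-8)^2=1, (8-9)^2=1, (3-3)^2=0, (12-4)^2=64, (5-10)^2=25, (4-12)^2=64, (7-7)^2=0, (6-6)^2=0, (10-5)^2=25, (2-1)^2=1, (11-11)^2=0
sum(d^2) = 182.
Step 3: rho = 1 - 6*182 / (12*(12^2 - 1)) = 1 - 1092/1716 = 0.363636.
Step 4: Under H0, t = rho * sqrt((n-2)/(1-rho^2)) = 1.2344 ~ t(10).
Step 5: Two-sided p-value from the t-distribution with 10 df = 0.245265.
Step 6: alpha = 0.05. fail to reject H0.

rho = 0.3636, p = 0.245265, fail to reject H0 at alpha = 0.05.


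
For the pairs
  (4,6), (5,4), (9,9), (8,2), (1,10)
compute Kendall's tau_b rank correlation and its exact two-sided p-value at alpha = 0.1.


Step 1: Enumerate the 10 unordered pairs (i,j) with i<j and classify each by sign(x_j-x_i) * sign(y_j-y_i).
  (1,2):dx=+1,dy=-2->D; (1,3):dx=+5,dy=+3->C; (1,4):dx=+4,dy=-4->D; (1,5):dx=-3,dy=+4->D
  (2,3):dx=+4,dy=+5->C; (2,4):dx=+3,dy=-2->D; (2,5):dx=-4,dy=+6->D; (3,4):dx=-1,dy=-7->C
  (3,5):dx=-8,dy=+1->D; (4,5):dx=-7,dy=+8->D
Step 2: C = 3, D = 7, total pairs = 10.
Step 3: tau = (C - D)/(n(n-1)/2) = (3 - 7)/10 = -0.400000.
Step 4: Exact two-sided p-value (enumerate n! = 120 permutations of y under H0): p = 0.483333.
Step 5: alpha = 0.1. fail to reject H0.

tau_b = -0.4000 (C=3, D=7), p = 0.483333, fail to reject H0.


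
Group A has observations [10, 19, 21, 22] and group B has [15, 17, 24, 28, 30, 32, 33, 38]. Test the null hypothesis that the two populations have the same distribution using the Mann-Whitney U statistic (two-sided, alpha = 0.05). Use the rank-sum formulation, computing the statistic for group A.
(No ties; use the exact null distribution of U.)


Step 1: Combine and sort all 12 observations; assign midranks.
sorted (value, group): (10,X), (15,Y), (17,Y), (19,X), (21,X), (22,X), (24,Y), (28,Y), (30,Y), (32,Y), (33,Y), (38,Y)
ranks: 10->1, 15->2, 17->3, 19->4, 21->5, 22->6, 24->7, 28->8, 30->9, 32->10, 33->11, 38->12
Step 2: Rank sum for X: R1 = 1 + 4 + 5 + 6 = 16.
Step 3: U_X = R1 - n1(n1+1)/2 = 16 - 4*5/2 = 16 - 10 = 6.
       U_Y = n1*n2 - U_X = 32 - 6 = 26.
Step 4: No ties, so the exact null distribution of U (based on enumerating the C(12,4) = 495 equally likely rank assignments) gives the two-sided p-value.
Step 5: p-value = 0.109091; compare to alpha = 0.05. fail to reject H0.

U_X = 6, p = 0.109091, fail to reject H0 at alpha = 0.05.


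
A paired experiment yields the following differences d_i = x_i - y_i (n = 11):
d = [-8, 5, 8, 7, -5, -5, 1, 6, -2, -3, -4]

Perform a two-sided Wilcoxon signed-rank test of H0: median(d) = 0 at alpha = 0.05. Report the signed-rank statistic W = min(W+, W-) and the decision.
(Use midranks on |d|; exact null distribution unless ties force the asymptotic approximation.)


Step 1: Drop any zero differences (none here) and take |d_i|.
|d| = [8, 5, 8, 7, 5, 5, 1, 6, 2, 3, 4]
Step 2: Midrank |d_i| (ties get averaged ranks).
ranks: |8|->10.5, |5|->6, |8|->10.5, |7|->9, |5|->6, |5|->6, |1|->1, |6|->8, |2|->2, |3|->3, |4|->4
Step 3: Attach original signs; sum ranks with positive sign and with negative sign.
W+ = 6 + 10.5 + 9 + 1 + 8 = 34.5
W- = 10.5 + 6 + 6 + 2 + 3 + 4 = 31.5
(Check: W+ + W- = 66 should equal n(n+1)/2 = 66.)
Step 4: Test statistic W = min(W+, W-) = 31.5.
Step 5: Ties in |d|, so use the tie-corrected normal approximation.
        E[W] = n(n+1)/4 = 11*12/4 = 33.
        Tie groups: |d|=5 (t=3), |d|=8 (t=2); sum(t^3 - t) = 30.
        Var[W] = n(n+1)(2n+1)/24 - sum(t^3-t)/48 = 3036/24 - 30/48 = 125.875.
        z = (W - E[W]) / sqrt(Var[W]) = (31.5 - 33) / 11.2194 = -0.1337.
        Two-sided p = 2*Phi(z) = 0.893642.
Step 6: alpha = 0.05. fail to reject H0.

W+ = 34.5, W- = 31.5, W = min = 31.5, p = 0.893642, fail to reject H0.


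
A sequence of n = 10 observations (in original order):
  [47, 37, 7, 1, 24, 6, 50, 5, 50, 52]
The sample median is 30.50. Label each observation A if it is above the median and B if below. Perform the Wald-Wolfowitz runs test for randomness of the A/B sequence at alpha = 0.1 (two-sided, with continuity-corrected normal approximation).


Step 1: Compute median = 30.50; label A = above, B = below.
Labels in order: AABBBBABAA  (n_A = 5, n_B = 5)
Step 2: Count runs R = 5.
Step 3: Under H0 (random ordering), E[R] = 2*n_A*n_B/(n_A+n_B) + 1 = 2*5*5/10 + 1 = 6.0000.
        Var[R] = 2*n_A*n_B*(2*n_A*n_B - n_A - n_B) / ((n_A+n_B)^2 * (n_A+n_B-1)) = 2000/900 = 2.2222.
        SD[R] = 1.4907.
Step 4: Continuity-corrected z = (R + 0.5 - E[R]) / SD[R] = (5 + 0.5 - 6.0000) / 1.4907 = -0.3354.
Step 5: Two-sided p-value via normal approximation = 2*(1 - Phi(|z|)) = 0.737316.
Step 6: alpha = 0.1. fail to reject H0.

R = 5, z = -0.3354, p = 0.737316, fail to reject H0.


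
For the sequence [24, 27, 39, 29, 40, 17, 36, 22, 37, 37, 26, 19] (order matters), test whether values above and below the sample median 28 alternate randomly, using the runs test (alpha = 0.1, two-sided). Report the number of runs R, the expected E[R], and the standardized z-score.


Step 1: Compute median = 28; label A = above, B = below.
Labels in order: BBAAABABAABB  (n_A = 6, n_B = 6)
Step 2: Count runs R = 7.
Step 3: Under H0 (random ordering), E[R] = 2*n_A*n_B/(n_A+n_B) + 1 = 2*6*6/12 + 1 = 7.0000.
        Var[R] = 2*n_A*n_B*(2*n_A*n_B - n_A - n_B) / ((n_A+n_B)^2 * (n_A+n_B-1)) = 4320/1584 = 2.7273.
        SD[R] = 1.6514.
Step 4: R = E[R], so z = 0 with no continuity correction.
Step 5: Two-sided p-value via normal approximation = 2*(1 - Phi(|z|)) = 1.000000.
Step 6: alpha = 0.1. fail to reject H0.

R = 7, z = 0.0000, p = 1.000000, fail to reject H0.


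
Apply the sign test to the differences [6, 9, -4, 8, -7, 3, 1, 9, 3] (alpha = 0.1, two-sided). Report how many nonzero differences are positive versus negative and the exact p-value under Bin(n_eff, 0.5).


Step 1: Discard zero differences. Original n = 9; n_eff = number of nonzero differences = 9.
Nonzero differences (with sign): +6, +9, -4, +8, -7, +3, +1, +9, +3
Step 2: Count signs: positive = 7, negative = 2.
Step 3: Under H0: P(positive) = 0.5, so the number of positives S ~ Bin(9, 0.5).
Step 4: Two-sided exact p-value = sum of Bin(9,0.5) probabilities at or below the observed probability = 0.179688.
Step 5: alpha = 0.1. fail to reject H0.

n_eff = 9, pos = 7, neg = 2, p = 0.179688, fail to reject H0.


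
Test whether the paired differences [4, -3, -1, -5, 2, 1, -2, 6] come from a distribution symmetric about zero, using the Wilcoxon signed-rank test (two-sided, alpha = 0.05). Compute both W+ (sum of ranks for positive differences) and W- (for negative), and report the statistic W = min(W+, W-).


Step 1: Drop any zero differences (none here) and take |d_i|.
|d| = [4, 3, 1, 5, 2, 1, 2, 6]
Step 2: Midrank |d_i| (ties get averaged ranks).
ranks: |4|->6, |3|->5, |1|->1.5, |5|->7, |2|->3.5, |1|->1.5, |2|->3.5, |6|->8
Step 3: Attach original signs; sum ranks with positive sign and with negative sign.
W+ = 6 + 3.5 + 1.5 + 8 = 19
W- = 5 + 1.5 + 7 + 3.5 = 17
(Check: W+ + W- = 36 should equal n(n+1)/2 = 36.)
Step 4: Test statistic W = min(W+, W-) = 17.
Step 5: Ties in |d|, so use the tie-corrected normal approximation.
        E[W] = n(n+1)/4 = 8*9/4 = 18.
        Tie groups: |d|=1 (t=2), |d|=2 (t=2); sum(t^3 - t) = 12.
        Var[W] = n(n+1)(2n+1)/24 - sum(t^3-t)/48 = 1224/24 - 12/48 = 50.75.
        z = (W - E[W]) / sqrt(Var[W]) = (17 - 18) / 7.1239 = -0.1404.
        Two-sided p = 2*Phi(z) = 0.888366.
Step 6: alpha = 0.05. fail to reject H0.

W+ = 19, W- = 17, W = min = 17, p = 0.888366, fail to reject H0.


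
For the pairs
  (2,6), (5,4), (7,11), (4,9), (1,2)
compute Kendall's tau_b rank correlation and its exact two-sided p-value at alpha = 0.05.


Step 1: Enumerate the 10 unordered pairs (i,j) with i<j and classify each by sign(x_j-x_i) * sign(y_j-y_i).
  (1,2):dx=+3,dy=-2->D; (1,3):dx=+5,dy=+5->C; (1,4):dx=+2,dy=+3->C; (1,5):dx=-1,dy=-4->C
  (2,3):dx=+2,dy=+7->C; (2,4):dx=-1,dy=+5->D; (2,5):dx=-4,dy=-2->C; (3,4):dx=-3,dy=-2->C
  (3,5):dx=-6,dy=-9->C; (4,5):dx=-3,dy=-7->C
Step 2: C = 8, D = 2, total pairs = 10.
Step 3: tau = (C - D)/(n(n-1)/2) = (8 - 2)/10 = 0.600000.
Step 4: Exact two-sided p-value (enumerate n! = 120 permutations of y under H0): p = 0.233333.
Step 5: alpha = 0.05. fail to reject H0.

tau_b = 0.6000 (C=8, D=2), p = 0.233333, fail to reject H0.


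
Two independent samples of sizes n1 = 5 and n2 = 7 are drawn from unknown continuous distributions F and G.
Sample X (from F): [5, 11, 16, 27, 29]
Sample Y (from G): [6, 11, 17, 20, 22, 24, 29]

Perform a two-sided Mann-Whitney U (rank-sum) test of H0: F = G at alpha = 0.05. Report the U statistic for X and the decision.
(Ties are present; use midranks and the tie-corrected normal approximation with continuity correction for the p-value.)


Step 1: Combine and sort all 12 observations; assign midranks.
sorted (value, group): (5,X), (6,Y), (11,X), (11,Y), (16,X), (17,Y), (20,Y), (22,Y), (24,Y), (27,X), (29,X), (29,Y)
ranks: 5->1, 6->2, 11->3.5, 11->3.5, 16->5, 17->6, 20->7, 22->8, 24->9, 27->10, 29->11.5, 29->11.5
Step 2: Rank sum for X: R1 = 1 + 3.5 + 5 + 10 + 11.5 = 31.
Step 3: U_X = R1 - n1(n1+1)/2 = 31 - 5*6/2 = 31 - 15 = 16.
       U_Y = n1*n2 - U_X = 35 - 16 = 19.
Step 4: Ties are present, so use the tie-corrected normal approximation (with continuity correction) for the p-value.
Step 5: p-value = 0.870542; compare to alpha = 0.05. fail to reject H0.

U_X = 16, p = 0.870542, fail to reject H0 at alpha = 0.05.


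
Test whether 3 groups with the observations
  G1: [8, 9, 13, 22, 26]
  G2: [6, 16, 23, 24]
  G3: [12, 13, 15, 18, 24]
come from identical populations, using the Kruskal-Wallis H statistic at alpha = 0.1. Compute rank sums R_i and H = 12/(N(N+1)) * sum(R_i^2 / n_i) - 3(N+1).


Step 1: Combine all N = 14 observations and assign midranks.
sorted (value, group, rank): (6,G2,1), (8,G1,2), (9,G1,3), (12,G3,4), (13,G1,5.5), (13,G3,5.5), (15,G3,7), (16,G2,8), (18,G3,9), (22,G1,10), (23,G2,11), (24,G2,12.5), (24,G3,12.5), (26,G1,14)
Step 2: Sum ranks within each group.
R_1 = 34.5 (n_1 = 5)
R_2 = 32.5 (n_2 = 4)
R_3 = 38 (n_3 = 5)
Step 3: H = 12/(N(N+1)) * sum(R_i^2/n_i) - 3(N+1)
     = 12/(14*15) * (34.5^2/5 + 32.5^2/4 + 38^2/5) - 3*15
     = 0.057143 * 790.913 - 45
     = 0.195000.
Step 4: Ties present; correction factor C = 1 - 12/(14^3 - 14) = 0.995604. Corrected H = 0.195000 / 0.995604 = 0.195861.
Step 5: Under H0, H ~ chi^2(2); p-value = 0.906712.
Step 6: alpha = 0.1. fail to reject H0.

H = 0.1959, df = 2, p = 0.906712, fail to reject H0.


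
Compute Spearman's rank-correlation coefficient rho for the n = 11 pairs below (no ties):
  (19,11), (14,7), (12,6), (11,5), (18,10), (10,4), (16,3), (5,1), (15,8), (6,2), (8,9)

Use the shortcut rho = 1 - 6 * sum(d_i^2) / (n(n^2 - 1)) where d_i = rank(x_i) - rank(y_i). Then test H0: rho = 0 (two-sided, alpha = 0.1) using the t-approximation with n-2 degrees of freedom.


Step 1: Rank x and y separately (midranks; no ties here).
rank(x): 19->11, 14->7, 12->6, 11->5, 18->10, 10->4, 16->9, 5->1, 15->8, 6->2, 8->3
rank(y): 11->11, 7->7, 6->6, 5->5, 10->10, 4->4, 3->3, 1->1, 8->8, 2->2, 9->9
Step 2: d_i = R_x(i) - R_y(i); compute d_i^2.
  (11-11)^2=0, (7-7)^2=0, (6-6)^2=0, (5-5)^2=0, (10-10)^2=0, (4-4)^2=0, (9-3)^2=36, (1-1)^2=0, (8-8)^2=0, (2-2)^2=0, (3-9)^2=36
sum(d^2) = 72.
Step 3: rho = 1 - 6*72 / (11*(11^2 - 1)) = 1 - 432/1320 = 0.672727.
Step 4: Under H0, t = rho * sqrt((n-2)/(1-rho^2)) = 2.7277 ~ t(9).
Step 5: Two-sided p-value from the t-distribution with 9 df = 0.023313.
Step 6: alpha = 0.1. reject H0.

rho = 0.6727, p = 0.023313, reject H0 at alpha = 0.1.


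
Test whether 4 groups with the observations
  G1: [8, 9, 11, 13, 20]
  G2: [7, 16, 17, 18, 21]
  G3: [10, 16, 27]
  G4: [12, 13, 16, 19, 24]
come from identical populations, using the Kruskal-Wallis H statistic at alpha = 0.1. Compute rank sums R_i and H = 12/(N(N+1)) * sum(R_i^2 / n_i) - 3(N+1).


Step 1: Combine all N = 18 observations and assign midranks.
sorted (value, group, rank): (7,G2,1), (8,G1,2), (9,G1,3), (10,G3,4), (11,G1,5), (12,G4,6), (13,G1,7.5), (13,G4,7.5), (16,G2,10), (16,G3,10), (16,G4,10), (17,G2,12), (18,G2,13), (19,G4,14), (20,G1,15), (21,G2,16), (24,G4,17), (27,G3,18)
Step 2: Sum ranks within each group.
R_1 = 32.5 (n_1 = 5)
R_2 = 52 (n_2 = 5)
R_3 = 32 (n_3 = 3)
R_4 = 54.5 (n_4 = 5)
Step 3: H = 12/(N(N+1)) * sum(R_i^2/n_i) - 3(N+1)
     = 12/(18*19) * (32.5^2/5 + 52^2/5 + 32^2/3 + 54.5^2/5) - 3*19
     = 0.035088 * 1687.43 - 57
     = 2.208187.
Step 4: Ties present; correction factor C = 1 - 30/(18^3 - 18) = 0.994840. Corrected H = 2.208187 / 0.994840 = 2.219640.
Step 5: Under H0, H ~ chi^2(3); p-value = 0.528090.
Step 6: alpha = 0.1. fail to reject H0.

H = 2.2196, df = 3, p = 0.528090, fail to reject H0.


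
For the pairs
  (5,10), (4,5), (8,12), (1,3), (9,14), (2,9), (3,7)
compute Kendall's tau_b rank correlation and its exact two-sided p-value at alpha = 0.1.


Step 1: Enumerate the 21 unordered pairs (i,j) with i<j and classify each by sign(x_j-x_i) * sign(y_j-y_i).
  (1,2):dx=-1,dy=-5->C; (1,3):dx=+3,dy=+2->C; (1,4):dx=-4,dy=-7->C; (1,5):dx=+4,dy=+4->C
  (1,6):dx=-3,dy=-1->C; (1,7):dx=-2,dy=-3->C; (2,3):dx=+4,dy=+7->C; (2,4):dx=-3,dy=-2->C
  (2,5):dx=+5,dy=+9->C; (2,6):dx=-2,dy=+4->D; (2,7):dx=-1,dy=+2->D; (3,4):dx=-7,dy=-9->C
  (3,5):dx=+1,dy=+2->C; (3,6):dx=-6,dy=-3->C; (3,7):dx=-5,dy=-5->C; (4,5):dx=+8,dy=+11->C
  (4,6):dx=+1,dy=+6->C; (4,7):dx=+2,dy=+4->C; (5,6):dx=-7,dy=-5->C; (5,7):dx=-6,dy=-7->C
  (6,7):dx=+1,dy=-2->D
Step 2: C = 18, D = 3, total pairs = 21.
Step 3: tau = (C - D)/(n(n-1)/2) = (18 - 3)/21 = 0.714286.
Step 4: Exact two-sided p-value (enumerate n! = 5040 permutations of y under H0): p = 0.030159.
Step 5: alpha = 0.1. reject H0.

tau_b = 0.7143 (C=18, D=3), p = 0.030159, reject H0.


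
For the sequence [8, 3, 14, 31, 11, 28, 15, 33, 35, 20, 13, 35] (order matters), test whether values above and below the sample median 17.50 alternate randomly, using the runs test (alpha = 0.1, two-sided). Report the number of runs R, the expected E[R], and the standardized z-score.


Step 1: Compute median = 17.50; label A = above, B = below.
Labels in order: BBBABABAAABA  (n_A = 6, n_B = 6)
Step 2: Count runs R = 8.
Step 3: Under H0 (random ordering), E[R] = 2*n_A*n_B/(n_A+n_B) + 1 = 2*6*6/12 + 1 = 7.0000.
        Var[R] = 2*n_A*n_B*(2*n_A*n_B - n_A - n_B) / ((n_A+n_B)^2 * (n_A+n_B-1)) = 4320/1584 = 2.7273.
        SD[R] = 1.6514.
Step 4: Continuity-corrected z = (R - 0.5 - E[R]) / SD[R] = (8 - 0.5 - 7.0000) / 1.6514 = 0.3028.
Step 5: Two-sided p-value via normal approximation = 2*(1 - Phi(|z|)) = 0.762069.
Step 6: alpha = 0.1. fail to reject H0.

R = 8, z = 0.3028, p = 0.762069, fail to reject H0.


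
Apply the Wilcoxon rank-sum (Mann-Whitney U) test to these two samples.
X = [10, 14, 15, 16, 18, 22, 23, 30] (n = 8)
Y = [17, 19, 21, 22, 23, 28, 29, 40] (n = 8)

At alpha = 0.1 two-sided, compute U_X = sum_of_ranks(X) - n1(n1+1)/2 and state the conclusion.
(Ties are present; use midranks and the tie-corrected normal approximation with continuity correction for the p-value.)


Step 1: Combine and sort all 16 observations; assign midranks.
sorted (value, group): (10,X), (14,X), (15,X), (16,X), (17,Y), (18,X), (19,Y), (21,Y), (22,X), (22,Y), (23,X), (23,Y), (28,Y), (29,Y), (30,X), (40,Y)
ranks: 10->1, 14->2, 15->3, 16->4, 17->5, 18->6, 19->7, 21->8, 22->9.5, 22->9.5, 23->11.5, 23->11.5, 28->13, 29->14, 30->15, 40->16
Step 2: Rank sum for X: R1 = 1 + 2 + 3 + 4 + 6 + 9.5 + 11.5 + 15 = 52.
Step 3: U_X = R1 - n1(n1+1)/2 = 52 - 8*9/2 = 52 - 36 = 16.
       U_Y = n1*n2 - U_X = 64 - 16 = 48.
Step 4: Ties are present, so use the tie-corrected normal approximation (with continuity correction) for the p-value.
Step 5: p-value = 0.103054; compare to alpha = 0.1. fail to reject H0.

U_X = 16, p = 0.103054, fail to reject H0 at alpha = 0.1.


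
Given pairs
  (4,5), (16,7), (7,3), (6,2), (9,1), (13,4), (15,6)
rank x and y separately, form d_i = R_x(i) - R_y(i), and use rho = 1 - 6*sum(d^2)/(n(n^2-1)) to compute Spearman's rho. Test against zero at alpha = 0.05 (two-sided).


Step 1: Rank x and y separately (midranks; no ties here).
rank(x): 4->1, 16->7, 7->3, 6->2, 9->4, 13->5, 15->6
rank(y): 5->5, 7->7, 3->3, 2->2, 1->1, 4->4, 6->6
Step 2: d_i = R_x(i) - R_y(i); compute d_i^2.
  (1-5)^2=16, (7-7)^2=0, (3-3)^2=0, (2-2)^2=0, (4-1)^2=9, (5-4)^2=1, (6-6)^2=0
sum(d^2) = 26.
Step 3: rho = 1 - 6*26 / (7*(7^2 - 1)) = 1 - 156/336 = 0.535714.
Step 4: Under H0, t = rho * sqrt((n-2)/(1-rho^2)) = 1.4186 ~ t(5).
Step 5: Two-sided p-value from the t-distribution with 5 df = 0.215217.
Step 6: alpha = 0.05. fail to reject H0.

rho = 0.5357, p = 0.215217, fail to reject H0 at alpha = 0.05.


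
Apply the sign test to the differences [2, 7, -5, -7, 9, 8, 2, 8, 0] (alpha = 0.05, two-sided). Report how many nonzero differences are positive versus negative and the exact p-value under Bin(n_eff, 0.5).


Step 1: Discard zero differences. Original n = 9; n_eff = number of nonzero differences = 8.
Nonzero differences (with sign): +2, +7, -5, -7, +9, +8, +2, +8
Step 2: Count signs: positive = 6, negative = 2.
Step 3: Under H0: P(positive) = 0.5, so the number of positives S ~ Bin(8, 0.5).
Step 4: Two-sided exact p-value = sum of Bin(8,0.5) probabilities at or below the observed probability = 0.289062.
Step 5: alpha = 0.05. fail to reject H0.

n_eff = 8, pos = 6, neg = 2, p = 0.289062, fail to reject H0.


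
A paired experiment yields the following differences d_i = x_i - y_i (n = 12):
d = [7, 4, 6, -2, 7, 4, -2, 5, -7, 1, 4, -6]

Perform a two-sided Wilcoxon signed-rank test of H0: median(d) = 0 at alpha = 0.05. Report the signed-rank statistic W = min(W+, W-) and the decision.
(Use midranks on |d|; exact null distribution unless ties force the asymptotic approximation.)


Step 1: Drop any zero differences (none here) and take |d_i|.
|d| = [7, 4, 6, 2, 7, 4, 2, 5, 7, 1, 4, 6]
Step 2: Midrank |d_i| (ties get averaged ranks).
ranks: |7|->11, |4|->5, |6|->8.5, |2|->2.5, |7|->11, |4|->5, |2|->2.5, |5|->7, |7|->11, |1|->1, |4|->5, |6|->8.5
Step 3: Attach original signs; sum ranks with positive sign and with negative sign.
W+ = 11 + 5 + 8.5 + 11 + 5 + 7 + 1 + 5 = 53.5
W- = 2.5 + 2.5 + 11 + 8.5 = 24.5
(Check: W+ + W- = 78 should equal n(n+1)/2 = 78.)
Step 4: Test statistic W = min(W+, W-) = 24.5.
Step 5: Ties in |d|, so use the tie-corrected normal approximation.
        E[W] = n(n+1)/4 = 12*13/4 = 39.
        Tie groups: |d|=2 (t=2), |d|=4 (t=3), |d|=6 (t=2), |d|=7 (t=3); sum(t^3 - t) = 60.
        Var[W] = n(n+1)(2n+1)/24 - sum(t^3-t)/48 = 3900/24 - 60/48 = 161.25.
        z = (W - E[W]) / sqrt(Var[W]) = (24.5 - 39) / 12.6984 = -1.1419.
        Two-sided p = 2*Phi(z) = 0.253506.
Step 6: alpha = 0.05. fail to reject H0.

W+ = 53.5, W- = 24.5, W = min = 24.5, p = 0.253506, fail to reject H0.


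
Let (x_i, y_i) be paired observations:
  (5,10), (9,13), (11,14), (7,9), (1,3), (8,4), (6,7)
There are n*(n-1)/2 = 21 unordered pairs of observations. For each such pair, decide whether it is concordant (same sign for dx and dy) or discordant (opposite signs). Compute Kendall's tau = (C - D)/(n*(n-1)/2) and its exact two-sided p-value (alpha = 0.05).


Step 1: Enumerate the 21 unordered pairs (i,j) with i<j and classify each by sign(x_j-x_i) * sign(y_j-y_i).
  (1,2):dx=+4,dy=+3->C; (1,3):dx=+6,dy=+4->C; (1,4):dx=+2,dy=-1->D; (1,5):dx=-4,dy=-7->C
  (1,6):dx=+3,dy=-6->D; (1,7):dx=+1,dy=-3->D; (2,3):dx=+2,dy=+1->C; (2,4):dx=-2,dy=-4->C
  (2,5):dx=-8,dy=-10->C; (2,6):dx=-1,dy=-9->C; (2,7):dx=-3,dy=-6->C; (3,4):dx=-4,dy=-5->C
  (3,5):dx=-10,dy=-11->C; (3,6):dx=-3,dy=-10->C; (3,7):dx=-5,dy=-7->C; (4,5):dx=-6,dy=-6->C
  (4,6):dx=+1,dy=-5->D; (4,7):dx=-1,dy=-2->C; (5,6):dx=+7,dy=+1->C; (5,7):dx=+5,dy=+4->C
  (6,7):dx=-2,dy=+3->D
Step 2: C = 16, D = 5, total pairs = 21.
Step 3: tau = (C - D)/(n(n-1)/2) = (16 - 5)/21 = 0.523810.
Step 4: Exact two-sided p-value (enumerate n! = 5040 permutations of y under H0): p = 0.136111.
Step 5: alpha = 0.05. fail to reject H0.

tau_b = 0.5238 (C=16, D=5), p = 0.136111, fail to reject H0.


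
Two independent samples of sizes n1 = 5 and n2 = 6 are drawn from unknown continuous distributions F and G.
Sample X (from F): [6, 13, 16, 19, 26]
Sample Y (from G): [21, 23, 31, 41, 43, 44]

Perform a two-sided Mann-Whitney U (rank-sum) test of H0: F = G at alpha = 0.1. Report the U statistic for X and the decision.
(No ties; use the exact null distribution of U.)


Step 1: Combine and sort all 11 observations; assign midranks.
sorted (value, group): (6,X), (13,X), (16,X), (19,X), (21,Y), (23,Y), (26,X), (31,Y), (41,Y), (43,Y), (44,Y)
ranks: 6->1, 13->2, 16->3, 19->4, 21->5, 23->6, 26->7, 31->8, 41->9, 43->10, 44->11
Step 2: Rank sum for X: R1 = 1 + 2 + 3 + 4 + 7 = 17.
Step 3: U_X = R1 - n1(n1+1)/2 = 17 - 5*6/2 = 17 - 15 = 2.
       U_Y = n1*n2 - U_X = 30 - 2 = 28.
Step 4: No ties, so the exact null distribution of U (based on enumerating the C(11,5) = 462 equally likely rank assignments) gives the two-sided p-value.
Step 5: p-value = 0.017316; compare to alpha = 0.1. reject H0.

U_X = 2, p = 0.017316, reject H0 at alpha = 0.1.


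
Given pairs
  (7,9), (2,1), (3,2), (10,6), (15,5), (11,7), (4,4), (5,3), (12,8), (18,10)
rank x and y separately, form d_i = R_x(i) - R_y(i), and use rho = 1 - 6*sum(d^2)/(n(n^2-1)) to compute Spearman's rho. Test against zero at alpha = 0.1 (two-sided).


Step 1: Rank x and y separately (midranks; no ties here).
rank(x): 7->5, 2->1, 3->2, 10->6, 15->9, 11->7, 4->3, 5->4, 12->8, 18->10
rank(y): 9->9, 1->1, 2->2, 6->6, 5->5, 7->7, 4->4, 3->3, 8->8, 10->10
Step 2: d_i = R_x(i) - R_y(i); compute d_i^2.
  (5-9)^2=16, (1-1)^2=0, (2-2)^2=0, (6-6)^2=0, (9-5)^2=16, (7-7)^2=0, (3-4)^2=1, (4-3)^2=1, (8-8)^2=0, (10-10)^2=0
sum(d^2) = 34.
Step 3: rho = 1 - 6*34 / (10*(10^2 - 1)) = 1 - 204/990 = 0.793939.
Step 4: Under H0, t = rho * sqrt((n-2)/(1-rho^2)) = 3.6934 ~ t(8).
Step 5: Two-sided p-value from the t-distribution with 8 df = 0.006100.
Step 6: alpha = 0.1. reject H0.

rho = 0.7939, p = 0.006100, reject H0 at alpha = 0.1.


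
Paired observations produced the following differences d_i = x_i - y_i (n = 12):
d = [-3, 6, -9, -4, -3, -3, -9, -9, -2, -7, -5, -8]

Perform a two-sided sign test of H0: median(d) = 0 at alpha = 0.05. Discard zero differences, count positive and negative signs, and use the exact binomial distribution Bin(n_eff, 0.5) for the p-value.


Step 1: Discard zero differences. Original n = 12; n_eff = number of nonzero differences = 12.
Nonzero differences (with sign): -3, +6, -9, -4, -3, -3, -9, -9, -2, -7, -5, -8
Step 2: Count signs: positive = 1, negative = 11.
Step 3: Under H0: P(positive) = 0.5, so the number of positives S ~ Bin(12, 0.5).
Step 4: Two-sided exact p-value = sum of Bin(12,0.5) probabilities at or below the observed probability = 0.006348.
Step 5: alpha = 0.05. reject H0.

n_eff = 12, pos = 1, neg = 11, p = 0.006348, reject H0.
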